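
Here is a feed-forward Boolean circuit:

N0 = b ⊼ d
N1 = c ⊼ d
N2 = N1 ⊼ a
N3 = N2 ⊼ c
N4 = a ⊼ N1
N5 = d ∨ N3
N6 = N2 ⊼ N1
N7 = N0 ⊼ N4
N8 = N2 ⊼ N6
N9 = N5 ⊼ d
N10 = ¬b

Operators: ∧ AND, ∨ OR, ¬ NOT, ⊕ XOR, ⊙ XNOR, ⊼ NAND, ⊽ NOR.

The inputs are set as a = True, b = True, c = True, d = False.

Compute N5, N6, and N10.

N1 = c NAND d = True NAND False = True
N2 = N1 NAND a = True NAND True = False
N3 = N2 NAND c = False NAND True = True
N5 = d OR N3 = False OR True = True
N6 = N2 NAND N1 = False NAND True = True
N10 = NOT b = NOT True = False

N5 = True  N6 = True  N10 = False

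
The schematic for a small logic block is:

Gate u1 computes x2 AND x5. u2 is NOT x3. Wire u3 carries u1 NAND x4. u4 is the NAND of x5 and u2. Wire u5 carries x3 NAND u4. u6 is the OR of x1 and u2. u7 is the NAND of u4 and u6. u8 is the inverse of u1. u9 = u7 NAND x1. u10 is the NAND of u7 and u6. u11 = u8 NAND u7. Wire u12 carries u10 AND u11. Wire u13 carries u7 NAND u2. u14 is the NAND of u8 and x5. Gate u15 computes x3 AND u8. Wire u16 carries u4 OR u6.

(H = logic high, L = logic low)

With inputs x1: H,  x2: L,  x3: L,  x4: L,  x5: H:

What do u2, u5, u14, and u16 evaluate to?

u2 = H, u5 = H, u14 = L, u16 = H

u1 = x2 AND x5 = L AND H = L
u2 = NOT x3 = NOT L = H
u4 = x5 NAND u2 = H NAND H = L
u5 = x3 NAND u4 = L NAND L = H
u6 = x1 OR u2 = H OR H = H
u8 = NOT u1 = NOT L = H
u14 = u8 NAND x5 = H NAND H = L
u16 = u4 OR u6 = L OR H = H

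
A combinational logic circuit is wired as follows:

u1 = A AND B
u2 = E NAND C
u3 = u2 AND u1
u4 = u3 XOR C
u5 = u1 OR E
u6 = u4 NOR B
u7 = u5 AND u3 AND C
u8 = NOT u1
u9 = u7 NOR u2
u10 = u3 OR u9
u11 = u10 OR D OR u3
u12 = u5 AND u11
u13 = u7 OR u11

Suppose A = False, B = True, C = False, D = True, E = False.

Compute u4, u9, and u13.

u4 = False, u9 = False, u13 = True

u1 = A AND B = False AND True = False
u2 = E NAND C = False NAND False = True
u3 = u2 AND u1 = True AND False = False
u4 = u3 XOR C = False XOR False = False
u5 = u1 OR E = False OR False = False
u7 = u5 AND u3 AND C = False AND False AND False = False
u9 = u7 NOR u2 = False NOR True = False
u10 = u3 OR u9 = False OR False = False
u11 = u10 OR D OR u3 = False OR True OR False = True
u13 = u7 OR u11 = False OR True = True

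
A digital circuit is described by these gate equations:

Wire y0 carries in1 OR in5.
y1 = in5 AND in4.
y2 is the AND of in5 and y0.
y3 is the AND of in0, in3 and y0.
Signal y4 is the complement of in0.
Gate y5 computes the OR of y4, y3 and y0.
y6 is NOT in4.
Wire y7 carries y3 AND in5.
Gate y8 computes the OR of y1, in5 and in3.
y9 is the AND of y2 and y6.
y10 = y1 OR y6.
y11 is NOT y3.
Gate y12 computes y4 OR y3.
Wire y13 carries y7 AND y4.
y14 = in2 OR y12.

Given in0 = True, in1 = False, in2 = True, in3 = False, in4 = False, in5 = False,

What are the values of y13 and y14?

y0 = in1 OR in5 = False OR False = False
y3 = in0 AND in3 AND y0 = True AND False AND False = False
y4 = NOT in0 = NOT True = False
y7 = y3 AND in5 = False AND False = False
y12 = y4 OR y3 = False OR False = False
y13 = y7 AND y4 = False AND False = False
y14 = in2 OR y12 = True OR False = True

y13 = False  y14 = True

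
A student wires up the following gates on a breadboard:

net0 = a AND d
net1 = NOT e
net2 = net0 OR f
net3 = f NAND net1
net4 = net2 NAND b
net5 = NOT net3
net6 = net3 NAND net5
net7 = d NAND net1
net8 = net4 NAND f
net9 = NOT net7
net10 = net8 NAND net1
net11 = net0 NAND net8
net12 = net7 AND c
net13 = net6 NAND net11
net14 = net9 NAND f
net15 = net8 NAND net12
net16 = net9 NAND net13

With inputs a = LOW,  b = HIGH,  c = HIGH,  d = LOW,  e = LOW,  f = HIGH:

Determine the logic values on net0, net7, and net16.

net0 = LOW, net7 = HIGH, net16 = HIGH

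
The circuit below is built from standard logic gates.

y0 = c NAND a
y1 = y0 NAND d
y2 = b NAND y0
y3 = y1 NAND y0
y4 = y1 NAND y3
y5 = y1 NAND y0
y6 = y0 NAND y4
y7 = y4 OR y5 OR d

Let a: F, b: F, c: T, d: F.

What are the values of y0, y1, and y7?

y0 = T, y1 = T, y7 = T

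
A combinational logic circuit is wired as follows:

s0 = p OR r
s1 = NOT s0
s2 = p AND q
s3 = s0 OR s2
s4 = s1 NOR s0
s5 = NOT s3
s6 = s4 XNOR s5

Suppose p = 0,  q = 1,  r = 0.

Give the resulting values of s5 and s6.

s0 = p OR r = 0 OR 0 = 0
s1 = NOT s0 = NOT 0 = 1
s2 = p AND q = 0 AND 1 = 0
s3 = s0 OR s2 = 0 OR 0 = 0
s4 = s1 NOR s0 = 1 NOR 0 = 0
s5 = NOT s3 = NOT 0 = 1
s6 = s4 XNOR s5 = 0 XNOR 1 = 0

s5 = 1, s6 = 0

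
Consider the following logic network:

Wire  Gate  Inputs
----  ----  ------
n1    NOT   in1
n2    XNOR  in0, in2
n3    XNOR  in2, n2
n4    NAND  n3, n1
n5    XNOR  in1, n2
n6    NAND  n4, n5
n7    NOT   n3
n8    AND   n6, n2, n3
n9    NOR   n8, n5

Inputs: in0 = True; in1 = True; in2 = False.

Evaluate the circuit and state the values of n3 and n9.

n3 = True; n9 = True

n1 = NOT in1 = NOT True = False
n2 = in0 XNOR in2 = True XNOR False = False
n3 = in2 XNOR n2 = False XNOR False = True
n4 = n3 NAND n1 = True NAND False = True
n5 = in1 XNOR n2 = True XNOR False = False
n6 = n4 NAND n5 = True NAND False = True
n8 = n6 AND n2 AND n3 = True AND False AND True = False
n9 = n8 NOR n5 = False NOR False = True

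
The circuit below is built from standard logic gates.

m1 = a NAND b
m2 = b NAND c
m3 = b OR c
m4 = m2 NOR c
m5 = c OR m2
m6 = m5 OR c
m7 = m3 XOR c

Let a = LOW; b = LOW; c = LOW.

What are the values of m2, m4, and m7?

m2 = HIGH, m4 = LOW, m7 = LOW

m2 = b NAND c = LOW NAND LOW = HIGH
m3 = b OR c = LOW OR LOW = LOW
m4 = m2 NOR c = HIGH NOR LOW = LOW
m7 = m3 XOR c = LOW XOR LOW = LOW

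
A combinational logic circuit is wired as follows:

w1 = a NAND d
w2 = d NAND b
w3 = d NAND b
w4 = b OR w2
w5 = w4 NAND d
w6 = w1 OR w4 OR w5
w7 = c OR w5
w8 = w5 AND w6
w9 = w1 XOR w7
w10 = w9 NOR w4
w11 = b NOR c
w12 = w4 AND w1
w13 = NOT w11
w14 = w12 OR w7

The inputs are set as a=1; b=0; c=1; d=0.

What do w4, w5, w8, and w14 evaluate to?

w4 = 1, w5 = 1, w8 = 1, w14 = 1

w1 = a NAND d = 1 NAND 0 = 1
w2 = d NAND b = 0 NAND 0 = 1
w4 = b OR w2 = 0 OR 1 = 1
w5 = w4 NAND d = 1 NAND 0 = 1
w6 = w1 OR w4 OR w5 = 1 OR 1 OR 1 = 1
w7 = c OR w5 = 1 OR 1 = 1
w8 = w5 AND w6 = 1 AND 1 = 1
w12 = w4 AND w1 = 1 AND 1 = 1
w14 = w12 OR w7 = 1 OR 1 = 1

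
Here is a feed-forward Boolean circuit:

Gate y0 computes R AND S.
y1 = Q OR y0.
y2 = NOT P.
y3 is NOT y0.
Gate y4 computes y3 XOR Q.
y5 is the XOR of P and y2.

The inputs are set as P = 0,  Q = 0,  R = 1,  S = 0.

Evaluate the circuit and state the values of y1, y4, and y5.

y1 = 0  y4 = 1  y5 = 1

y0 = R AND S = 1 AND 0 = 0
y1 = Q OR y0 = 0 OR 0 = 0
y2 = NOT P = NOT 0 = 1
y3 = NOT y0 = NOT 0 = 1
y4 = y3 XOR Q = 1 XOR 0 = 1
y5 = P XOR y2 = 0 XOR 1 = 1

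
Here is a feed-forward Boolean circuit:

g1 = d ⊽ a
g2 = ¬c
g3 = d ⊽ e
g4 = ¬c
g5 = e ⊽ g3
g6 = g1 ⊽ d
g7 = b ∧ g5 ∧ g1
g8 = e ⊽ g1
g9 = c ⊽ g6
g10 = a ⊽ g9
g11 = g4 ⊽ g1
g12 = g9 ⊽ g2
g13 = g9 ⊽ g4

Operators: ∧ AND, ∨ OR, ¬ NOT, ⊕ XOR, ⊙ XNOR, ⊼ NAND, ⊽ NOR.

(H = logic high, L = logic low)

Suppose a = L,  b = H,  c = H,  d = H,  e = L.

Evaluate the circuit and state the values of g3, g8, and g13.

g1 = d NOR a = H NOR L = L
g3 = d NOR e = H NOR L = L
g4 = NOT c = NOT H = L
g6 = g1 NOR d = L NOR H = L
g8 = e NOR g1 = L NOR L = H
g9 = c NOR g6 = H NOR L = L
g13 = g9 NOR g4 = L NOR L = H

g3 = L  g8 = H  g13 = H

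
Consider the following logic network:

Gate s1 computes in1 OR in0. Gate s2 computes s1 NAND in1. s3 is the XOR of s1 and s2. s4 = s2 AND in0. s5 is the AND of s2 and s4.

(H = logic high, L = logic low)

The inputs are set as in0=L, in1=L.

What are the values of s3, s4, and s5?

s3 = H, s4 = L, s5 = L

s1 = in1 OR in0 = L OR L = L
s2 = s1 NAND in1 = L NAND L = H
s3 = s1 XOR s2 = L XOR H = H
s4 = s2 AND in0 = H AND L = L
s5 = s2 AND s4 = H AND L = L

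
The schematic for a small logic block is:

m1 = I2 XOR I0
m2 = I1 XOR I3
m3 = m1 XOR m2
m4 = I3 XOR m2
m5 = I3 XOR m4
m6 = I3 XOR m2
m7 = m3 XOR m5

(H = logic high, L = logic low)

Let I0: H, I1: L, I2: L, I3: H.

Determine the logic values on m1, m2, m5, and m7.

m1 = I2 XOR I0 = L XOR H = H
m2 = I1 XOR I3 = L XOR H = H
m3 = m1 XOR m2 = H XOR H = L
m4 = I3 XOR m2 = H XOR H = L
m5 = I3 XOR m4 = H XOR L = H
m7 = m3 XOR m5 = L XOR H = H

m1 = H; m2 = H; m5 = H; m7 = H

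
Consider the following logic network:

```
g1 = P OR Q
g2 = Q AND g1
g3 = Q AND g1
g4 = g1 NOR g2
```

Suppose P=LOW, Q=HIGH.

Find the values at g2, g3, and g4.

g2 = HIGH, g3 = HIGH, g4 = LOW

g1 = P OR Q = LOW OR HIGH = HIGH
g2 = Q AND g1 = HIGH AND HIGH = HIGH
g3 = Q AND g1 = HIGH AND HIGH = HIGH
g4 = g1 NOR g2 = HIGH NOR HIGH = LOW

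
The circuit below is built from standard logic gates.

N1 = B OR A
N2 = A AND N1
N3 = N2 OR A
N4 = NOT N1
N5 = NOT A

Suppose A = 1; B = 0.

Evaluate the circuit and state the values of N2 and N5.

N1 = B OR A = 0 OR 1 = 1
N2 = A AND N1 = 1 AND 1 = 1
N5 = NOT A = NOT 1 = 0

N2 = 1  N5 = 0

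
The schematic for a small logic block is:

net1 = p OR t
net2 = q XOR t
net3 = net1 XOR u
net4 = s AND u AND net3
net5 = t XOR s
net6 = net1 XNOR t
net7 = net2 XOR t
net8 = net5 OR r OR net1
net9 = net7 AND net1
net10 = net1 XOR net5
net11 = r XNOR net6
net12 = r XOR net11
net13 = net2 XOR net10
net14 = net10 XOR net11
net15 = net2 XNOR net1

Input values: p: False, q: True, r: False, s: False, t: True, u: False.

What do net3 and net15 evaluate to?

net3 = True  net15 = False

net1 = p OR t = False OR True = True
net2 = q XOR t = True XOR True = False
net3 = net1 XOR u = True XOR False = True
net15 = net2 XNOR net1 = False XNOR True = False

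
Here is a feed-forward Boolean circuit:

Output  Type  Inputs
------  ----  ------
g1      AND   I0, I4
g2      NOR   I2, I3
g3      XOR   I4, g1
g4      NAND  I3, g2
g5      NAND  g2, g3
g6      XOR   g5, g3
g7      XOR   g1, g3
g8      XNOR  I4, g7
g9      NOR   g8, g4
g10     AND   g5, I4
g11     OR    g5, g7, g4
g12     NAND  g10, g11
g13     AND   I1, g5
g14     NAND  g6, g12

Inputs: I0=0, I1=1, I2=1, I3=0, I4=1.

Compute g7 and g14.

g1 = I0 AND I4 = 0 AND 1 = 0
g2 = I2 NOR I3 = 1 NOR 0 = 0
g3 = I4 XOR g1 = 1 XOR 0 = 1
g4 = I3 NAND g2 = 0 NAND 0 = 1
g5 = g2 NAND g3 = 0 NAND 1 = 1
g6 = g5 XOR g3 = 1 XOR 1 = 0
g7 = g1 XOR g3 = 0 XOR 1 = 1
g10 = g5 AND I4 = 1 AND 1 = 1
g11 = g5 OR g7 OR g4 = 1 OR 1 OR 1 = 1
g12 = g10 NAND g11 = 1 NAND 1 = 0
g14 = g6 NAND g12 = 0 NAND 0 = 1

g7 = 1, g14 = 1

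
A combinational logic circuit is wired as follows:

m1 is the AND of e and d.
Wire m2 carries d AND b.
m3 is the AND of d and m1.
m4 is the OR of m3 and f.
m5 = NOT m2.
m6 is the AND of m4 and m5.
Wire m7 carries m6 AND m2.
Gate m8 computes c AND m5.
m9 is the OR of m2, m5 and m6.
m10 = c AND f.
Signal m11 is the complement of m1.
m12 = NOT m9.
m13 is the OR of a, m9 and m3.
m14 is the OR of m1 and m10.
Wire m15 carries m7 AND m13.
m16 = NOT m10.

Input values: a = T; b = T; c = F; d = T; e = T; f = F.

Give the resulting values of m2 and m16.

m2 = d AND b = T AND T = T
m10 = c AND f = F AND F = F
m16 = NOT m10 = NOT F = T

m2 = T  m16 = T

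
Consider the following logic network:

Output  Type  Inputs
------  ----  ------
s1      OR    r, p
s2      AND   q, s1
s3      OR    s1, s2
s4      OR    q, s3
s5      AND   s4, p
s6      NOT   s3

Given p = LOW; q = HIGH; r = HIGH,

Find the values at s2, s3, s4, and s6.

s2 = HIGH, s3 = HIGH, s4 = HIGH, s6 = LOW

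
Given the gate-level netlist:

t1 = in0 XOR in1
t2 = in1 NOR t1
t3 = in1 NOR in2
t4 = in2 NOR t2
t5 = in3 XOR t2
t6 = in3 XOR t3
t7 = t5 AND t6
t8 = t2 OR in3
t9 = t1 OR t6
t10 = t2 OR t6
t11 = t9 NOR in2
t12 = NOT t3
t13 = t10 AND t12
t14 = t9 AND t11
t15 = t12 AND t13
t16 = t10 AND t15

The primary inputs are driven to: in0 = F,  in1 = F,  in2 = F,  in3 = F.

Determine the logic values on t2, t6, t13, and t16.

t1 = in0 XOR in1 = F XOR F = F
t2 = in1 NOR t1 = F NOR F = T
t3 = in1 NOR in2 = F NOR F = T
t6 = in3 XOR t3 = F XOR T = T
t10 = t2 OR t6 = T OR T = T
t12 = NOT t3 = NOT T = F
t13 = t10 AND t12 = T AND F = F
t15 = t12 AND t13 = F AND F = F
t16 = t10 AND t15 = T AND F = F

t2 = T, t6 = T, t13 = F, t16 = F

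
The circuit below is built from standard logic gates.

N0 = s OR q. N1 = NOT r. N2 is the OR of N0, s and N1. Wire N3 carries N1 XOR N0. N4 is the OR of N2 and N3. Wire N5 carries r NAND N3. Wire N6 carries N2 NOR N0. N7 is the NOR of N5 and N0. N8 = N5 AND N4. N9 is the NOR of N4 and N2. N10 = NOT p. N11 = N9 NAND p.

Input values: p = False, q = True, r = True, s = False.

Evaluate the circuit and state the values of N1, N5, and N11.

N1 = False; N5 = False; N11 = True

N0 = s OR q = False OR True = True
N1 = NOT r = NOT True = False
N2 = N0 OR s OR N1 = True OR False OR False = True
N3 = N1 XOR N0 = False XOR True = True
N4 = N2 OR N3 = True OR True = True
N5 = r NAND N3 = True NAND True = False
N9 = N4 NOR N2 = True NOR True = False
N11 = N9 NAND p = False NAND False = True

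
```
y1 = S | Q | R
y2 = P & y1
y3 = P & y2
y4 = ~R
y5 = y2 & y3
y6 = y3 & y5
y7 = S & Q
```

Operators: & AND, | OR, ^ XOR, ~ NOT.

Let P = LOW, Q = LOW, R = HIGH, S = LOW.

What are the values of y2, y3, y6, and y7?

y1 = S OR Q OR R = LOW OR LOW OR HIGH = HIGH
y2 = P AND y1 = LOW AND HIGH = LOW
y3 = P AND y2 = LOW AND LOW = LOW
y5 = y2 AND y3 = LOW AND LOW = LOW
y6 = y3 AND y5 = LOW AND LOW = LOW
y7 = S AND Q = LOW AND LOW = LOW

y2 = LOW, y3 = LOW, y6 = LOW, y7 = LOW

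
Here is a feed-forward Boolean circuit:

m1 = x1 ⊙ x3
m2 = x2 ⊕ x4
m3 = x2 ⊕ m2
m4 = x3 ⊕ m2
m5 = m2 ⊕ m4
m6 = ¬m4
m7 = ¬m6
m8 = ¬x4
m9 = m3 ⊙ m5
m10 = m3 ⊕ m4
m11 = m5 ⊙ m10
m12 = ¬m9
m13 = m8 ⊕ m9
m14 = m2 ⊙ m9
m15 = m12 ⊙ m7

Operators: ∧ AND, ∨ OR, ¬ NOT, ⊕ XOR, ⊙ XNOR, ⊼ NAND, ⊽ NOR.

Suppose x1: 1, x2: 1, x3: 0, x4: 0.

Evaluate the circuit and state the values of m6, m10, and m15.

m2 = x2 XOR x4 = 1 XOR 0 = 1
m3 = x2 XOR m2 = 1 XOR 1 = 0
m4 = x3 XOR m2 = 0 XOR 1 = 1
m5 = m2 XOR m4 = 1 XOR 1 = 0
m6 = NOT m4 = NOT 1 = 0
m7 = NOT m6 = NOT 0 = 1
m9 = m3 XNOR m5 = 0 XNOR 0 = 1
m10 = m3 XOR m4 = 0 XOR 1 = 1
m12 = NOT m9 = NOT 1 = 0
m15 = m12 XNOR m7 = 0 XNOR 1 = 0

m6 = 0; m10 = 1; m15 = 0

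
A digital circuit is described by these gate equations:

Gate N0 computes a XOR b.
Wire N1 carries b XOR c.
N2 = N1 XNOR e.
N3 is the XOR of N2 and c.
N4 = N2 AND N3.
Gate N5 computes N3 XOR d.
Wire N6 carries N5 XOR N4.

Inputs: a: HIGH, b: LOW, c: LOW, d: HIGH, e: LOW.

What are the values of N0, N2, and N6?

N0 = HIGH, N2 = HIGH, N6 = HIGH

N0 = a XOR b = HIGH XOR LOW = HIGH
N1 = b XOR c = LOW XOR LOW = LOW
N2 = N1 XNOR e = LOW XNOR LOW = HIGH
N3 = N2 XOR c = HIGH XOR LOW = HIGH
N4 = N2 AND N3 = HIGH AND HIGH = HIGH
N5 = N3 XOR d = HIGH XOR HIGH = LOW
N6 = N5 XOR N4 = LOW XOR HIGH = HIGH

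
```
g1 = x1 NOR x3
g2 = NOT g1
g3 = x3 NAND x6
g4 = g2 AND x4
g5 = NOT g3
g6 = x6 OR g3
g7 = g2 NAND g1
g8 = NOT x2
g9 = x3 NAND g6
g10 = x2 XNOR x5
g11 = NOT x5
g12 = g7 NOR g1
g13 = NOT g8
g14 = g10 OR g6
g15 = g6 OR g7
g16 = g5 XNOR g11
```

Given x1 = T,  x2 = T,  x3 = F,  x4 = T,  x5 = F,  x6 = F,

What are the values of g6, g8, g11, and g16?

g3 = x3 NAND x6 = F NAND F = T
g5 = NOT g3 = NOT T = F
g6 = x6 OR g3 = F OR T = T
g8 = NOT x2 = NOT T = F
g11 = NOT x5 = NOT F = T
g16 = g5 XNOR g11 = F XNOR T = F

g6 = T  g8 = F  g11 = T  g16 = F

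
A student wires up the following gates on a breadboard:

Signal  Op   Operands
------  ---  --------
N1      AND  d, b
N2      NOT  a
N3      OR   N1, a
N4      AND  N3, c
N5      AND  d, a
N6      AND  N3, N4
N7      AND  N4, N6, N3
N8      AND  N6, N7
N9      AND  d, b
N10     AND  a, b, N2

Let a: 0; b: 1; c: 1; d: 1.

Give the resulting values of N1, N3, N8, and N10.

N1 = 1  N3 = 1  N8 = 1  N10 = 0

N1 = d AND b = 1 AND 1 = 1
N2 = NOT a = NOT 0 = 1
N3 = N1 OR a = 1 OR 0 = 1
N4 = N3 AND c = 1 AND 1 = 1
N6 = N3 AND N4 = 1 AND 1 = 1
N7 = N4 AND N6 AND N3 = 1 AND 1 AND 1 = 1
N8 = N6 AND N7 = 1 AND 1 = 1
N10 = a AND b AND N2 = 0 AND 1 AND 1 = 0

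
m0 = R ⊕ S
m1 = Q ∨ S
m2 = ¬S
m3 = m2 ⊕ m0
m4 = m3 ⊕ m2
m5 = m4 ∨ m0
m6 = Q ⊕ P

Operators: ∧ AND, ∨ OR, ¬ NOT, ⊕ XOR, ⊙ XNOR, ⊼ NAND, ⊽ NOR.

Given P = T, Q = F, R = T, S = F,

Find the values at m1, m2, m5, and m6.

m1 = F  m2 = T  m5 = T  m6 = T

m0 = R XOR S = T XOR F = T
m1 = Q OR S = F OR F = F
m2 = NOT S = NOT F = T
m3 = m2 XOR m0 = T XOR T = F
m4 = m3 XOR m2 = F XOR T = T
m5 = m4 OR m0 = T OR T = T
m6 = Q XOR P = F XOR T = T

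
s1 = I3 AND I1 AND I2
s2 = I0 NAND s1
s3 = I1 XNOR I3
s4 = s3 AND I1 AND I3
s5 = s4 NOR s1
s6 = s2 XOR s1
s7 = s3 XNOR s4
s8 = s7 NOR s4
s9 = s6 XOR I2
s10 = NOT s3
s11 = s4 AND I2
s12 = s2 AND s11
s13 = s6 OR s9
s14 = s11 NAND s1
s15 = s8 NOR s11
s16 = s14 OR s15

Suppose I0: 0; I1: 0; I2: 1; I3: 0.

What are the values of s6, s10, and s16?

s1 = I3 AND I1 AND I2 = 0 AND 0 AND 1 = 0
s2 = I0 NAND s1 = 0 NAND 0 = 1
s3 = I1 XNOR I3 = 0 XNOR 0 = 1
s4 = s3 AND I1 AND I3 = 1 AND 0 AND 0 = 0
s6 = s2 XOR s1 = 1 XOR 0 = 1
s7 = s3 XNOR s4 = 1 XNOR 0 = 0
s8 = s7 NOR s4 = 0 NOR 0 = 1
s10 = NOT s3 = NOT 1 = 0
s11 = s4 AND I2 = 0 AND 1 = 0
s14 = s11 NAND s1 = 0 NAND 0 = 1
s15 = s8 NOR s11 = 1 NOR 0 = 0
s16 = s14 OR s15 = 1 OR 0 = 1

s6 = 1, s10 = 0, s16 = 1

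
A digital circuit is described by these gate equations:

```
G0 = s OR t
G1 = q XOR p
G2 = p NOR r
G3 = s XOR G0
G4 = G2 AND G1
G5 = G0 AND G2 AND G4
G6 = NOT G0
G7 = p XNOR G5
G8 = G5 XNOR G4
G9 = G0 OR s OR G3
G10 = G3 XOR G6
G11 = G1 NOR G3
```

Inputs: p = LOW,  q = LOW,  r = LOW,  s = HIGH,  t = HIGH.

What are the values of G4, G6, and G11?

G4 = LOW  G6 = LOW  G11 = HIGH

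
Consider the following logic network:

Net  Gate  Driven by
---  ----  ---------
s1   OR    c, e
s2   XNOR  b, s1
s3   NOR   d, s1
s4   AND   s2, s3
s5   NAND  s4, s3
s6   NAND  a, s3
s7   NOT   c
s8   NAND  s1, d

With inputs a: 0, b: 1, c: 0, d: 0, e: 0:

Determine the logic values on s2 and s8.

s2 = 0  s8 = 1

s1 = c OR e = 0 OR 0 = 0
s2 = b XNOR s1 = 1 XNOR 0 = 0
s8 = s1 NAND d = 0 NAND 0 = 1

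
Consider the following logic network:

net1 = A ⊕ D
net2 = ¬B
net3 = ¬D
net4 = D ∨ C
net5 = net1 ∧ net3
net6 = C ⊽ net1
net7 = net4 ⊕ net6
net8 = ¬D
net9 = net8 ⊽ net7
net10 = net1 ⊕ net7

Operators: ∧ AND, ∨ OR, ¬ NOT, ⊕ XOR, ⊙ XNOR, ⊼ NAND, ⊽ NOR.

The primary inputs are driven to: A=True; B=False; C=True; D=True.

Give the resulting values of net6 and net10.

net1 = A XOR D = True XOR True = False
net4 = D OR C = True OR True = True
net6 = C NOR net1 = True NOR False = False
net7 = net4 XOR net6 = True XOR False = True
net10 = net1 XOR net7 = False XOR True = True

net6 = False; net10 = True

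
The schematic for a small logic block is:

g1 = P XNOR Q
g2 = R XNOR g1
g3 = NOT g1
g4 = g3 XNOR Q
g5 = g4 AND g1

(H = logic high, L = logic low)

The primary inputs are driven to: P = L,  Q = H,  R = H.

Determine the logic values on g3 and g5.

g1 = P XNOR Q = L XNOR H = L
g3 = NOT g1 = NOT L = H
g4 = g3 XNOR Q = H XNOR H = H
g5 = g4 AND g1 = H AND L = L

g3 = H; g5 = L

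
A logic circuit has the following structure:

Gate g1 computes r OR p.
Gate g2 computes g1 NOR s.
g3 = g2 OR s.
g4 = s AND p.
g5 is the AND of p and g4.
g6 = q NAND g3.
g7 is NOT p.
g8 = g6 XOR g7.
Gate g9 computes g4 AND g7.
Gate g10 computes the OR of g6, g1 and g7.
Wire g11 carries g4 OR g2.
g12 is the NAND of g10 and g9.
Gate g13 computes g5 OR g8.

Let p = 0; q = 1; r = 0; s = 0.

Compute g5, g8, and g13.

g5 = 0, g8 = 1, g13 = 1

g1 = r OR p = 0 OR 0 = 0
g2 = g1 NOR s = 0 NOR 0 = 1
g3 = g2 OR s = 1 OR 0 = 1
g4 = s AND p = 0 AND 0 = 0
g5 = p AND g4 = 0 AND 0 = 0
g6 = q NAND g3 = 1 NAND 1 = 0
g7 = NOT p = NOT 0 = 1
g8 = g6 XOR g7 = 0 XOR 1 = 1
g13 = g5 OR g8 = 0 OR 1 = 1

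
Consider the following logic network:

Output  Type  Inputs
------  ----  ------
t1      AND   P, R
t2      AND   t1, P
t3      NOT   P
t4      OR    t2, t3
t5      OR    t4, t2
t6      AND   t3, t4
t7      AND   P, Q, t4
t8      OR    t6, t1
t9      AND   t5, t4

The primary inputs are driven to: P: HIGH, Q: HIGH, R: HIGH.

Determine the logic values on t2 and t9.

t2 = HIGH; t9 = HIGH

t1 = P AND R = HIGH AND HIGH = HIGH
t2 = t1 AND P = HIGH AND HIGH = HIGH
t3 = NOT P = NOT HIGH = LOW
t4 = t2 OR t3 = HIGH OR LOW = HIGH
t5 = t4 OR t2 = HIGH OR HIGH = HIGH
t9 = t5 AND t4 = HIGH AND HIGH = HIGH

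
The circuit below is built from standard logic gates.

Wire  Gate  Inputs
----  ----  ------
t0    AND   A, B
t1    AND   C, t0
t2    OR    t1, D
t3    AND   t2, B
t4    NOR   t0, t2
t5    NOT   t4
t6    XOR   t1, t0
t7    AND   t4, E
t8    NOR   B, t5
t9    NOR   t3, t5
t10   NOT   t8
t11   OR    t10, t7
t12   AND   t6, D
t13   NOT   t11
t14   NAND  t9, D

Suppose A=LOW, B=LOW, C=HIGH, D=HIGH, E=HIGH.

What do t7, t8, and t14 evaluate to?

t0 = A AND B = LOW AND LOW = LOW
t1 = C AND t0 = HIGH AND LOW = LOW
t2 = t1 OR D = LOW OR HIGH = HIGH
t3 = t2 AND B = HIGH AND LOW = LOW
t4 = t0 NOR t2 = LOW NOR HIGH = LOW
t5 = NOT t4 = NOT LOW = HIGH
t7 = t4 AND E = LOW AND HIGH = LOW
t8 = B NOR t5 = LOW NOR HIGH = LOW
t9 = t3 NOR t5 = LOW NOR HIGH = LOW
t14 = t9 NAND D = LOW NAND HIGH = HIGH

t7 = LOW  t8 = LOW  t14 = HIGH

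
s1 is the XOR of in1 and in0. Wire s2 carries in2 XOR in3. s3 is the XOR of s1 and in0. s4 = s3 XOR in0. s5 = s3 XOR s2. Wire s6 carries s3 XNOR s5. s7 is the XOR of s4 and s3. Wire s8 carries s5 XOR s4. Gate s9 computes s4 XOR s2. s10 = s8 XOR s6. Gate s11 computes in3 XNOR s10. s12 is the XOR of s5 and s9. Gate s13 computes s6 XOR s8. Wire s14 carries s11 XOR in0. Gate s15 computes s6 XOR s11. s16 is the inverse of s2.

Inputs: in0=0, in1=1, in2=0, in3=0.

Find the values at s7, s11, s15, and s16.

s7 = 0; s11 = 0; s15 = 1; s16 = 1

s1 = in1 XOR in0 = 1 XOR 0 = 1
s2 = in2 XOR in3 = 0 XOR 0 = 0
s3 = s1 XOR in0 = 1 XOR 0 = 1
s4 = s3 XOR in0 = 1 XOR 0 = 1
s5 = s3 XOR s2 = 1 XOR 0 = 1
s6 = s3 XNOR s5 = 1 XNOR 1 = 1
s7 = s4 XOR s3 = 1 XOR 1 = 0
s8 = s5 XOR s4 = 1 XOR 1 = 0
s10 = s8 XOR s6 = 0 XOR 1 = 1
s11 = in3 XNOR s10 = 0 XNOR 1 = 0
s15 = s6 XOR s11 = 1 XOR 0 = 1
s16 = NOT s2 = NOT 0 = 1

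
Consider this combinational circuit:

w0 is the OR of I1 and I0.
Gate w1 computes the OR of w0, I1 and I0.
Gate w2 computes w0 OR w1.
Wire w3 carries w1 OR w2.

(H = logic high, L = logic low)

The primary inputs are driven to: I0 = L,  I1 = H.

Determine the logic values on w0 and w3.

w0 = H, w3 = H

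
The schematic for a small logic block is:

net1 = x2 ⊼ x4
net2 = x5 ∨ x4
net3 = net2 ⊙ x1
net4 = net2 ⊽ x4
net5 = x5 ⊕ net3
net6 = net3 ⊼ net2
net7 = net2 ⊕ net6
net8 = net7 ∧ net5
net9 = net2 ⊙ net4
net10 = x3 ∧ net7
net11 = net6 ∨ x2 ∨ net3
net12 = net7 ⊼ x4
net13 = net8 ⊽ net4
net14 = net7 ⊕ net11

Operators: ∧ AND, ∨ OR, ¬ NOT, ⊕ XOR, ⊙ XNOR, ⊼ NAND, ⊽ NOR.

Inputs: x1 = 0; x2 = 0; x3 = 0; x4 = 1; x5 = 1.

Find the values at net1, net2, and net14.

net1 = 1, net2 = 1, net14 = 1

net1 = x2 NAND x4 = 0 NAND 1 = 1
net2 = x5 OR x4 = 1 OR 1 = 1
net3 = net2 XNOR x1 = 1 XNOR 0 = 0
net6 = net3 NAND net2 = 0 NAND 1 = 1
net7 = net2 XOR net6 = 1 XOR 1 = 0
net11 = net6 OR x2 OR net3 = 1 OR 0 OR 0 = 1
net14 = net7 XOR net11 = 0 XOR 1 = 1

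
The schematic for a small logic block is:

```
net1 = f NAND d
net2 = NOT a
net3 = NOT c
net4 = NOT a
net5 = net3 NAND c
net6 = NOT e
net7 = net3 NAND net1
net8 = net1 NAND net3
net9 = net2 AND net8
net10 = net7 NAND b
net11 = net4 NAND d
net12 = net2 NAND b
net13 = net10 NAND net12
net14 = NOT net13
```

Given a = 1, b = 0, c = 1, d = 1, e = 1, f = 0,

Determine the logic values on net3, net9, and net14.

net1 = f NAND d = 0 NAND 1 = 1
net2 = NOT a = NOT 1 = 0
net3 = NOT c = NOT 1 = 0
net7 = net3 NAND net1 = 0 NAND 1 = 1
net8 = net1 NAND net3 = 1 NAND 0 = 1
net9 = net2 AND net8 = 0 AND 1 = 0
net10 = net7 NAND b = 1 NAND 0 = 1
net12 = net2 NAND b = 0 NAND 0 = 1
net13 = net10 NAND net12 = 1 NAND 1 = 0
net14 = NOT net13 = NOT 0 = 1

net3 = 0, net9 = 0, net14 = 1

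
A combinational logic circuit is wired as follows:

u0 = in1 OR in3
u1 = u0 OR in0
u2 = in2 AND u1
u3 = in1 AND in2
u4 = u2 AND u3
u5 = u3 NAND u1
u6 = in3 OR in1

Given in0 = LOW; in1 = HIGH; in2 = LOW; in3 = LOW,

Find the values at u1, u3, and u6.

u0 = in1 OR in3 = HIGH OR LOW = HIGH
u1 = u0 OR in0 = HIGH OR LOW = HIGH
u3 = in1 AND in2 = HIGH AND LOW = LOW
u6 = in3 OR in1 = LOW OR HIGH = HIGH

u1 = HIGH; u3 = LOW; u6 = HIGH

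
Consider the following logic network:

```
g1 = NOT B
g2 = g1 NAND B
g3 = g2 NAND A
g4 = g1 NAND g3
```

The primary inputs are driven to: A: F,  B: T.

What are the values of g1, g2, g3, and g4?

g1 = F  g2 = T  g3 = T  g4 = T

g1 = NOT B = NOT T = F
g2 = g1 NAND B = F NAND T = T
g3 = g2 NAND A = T NAND F = T
g4 = g1 NAND g3 = F NAND T = T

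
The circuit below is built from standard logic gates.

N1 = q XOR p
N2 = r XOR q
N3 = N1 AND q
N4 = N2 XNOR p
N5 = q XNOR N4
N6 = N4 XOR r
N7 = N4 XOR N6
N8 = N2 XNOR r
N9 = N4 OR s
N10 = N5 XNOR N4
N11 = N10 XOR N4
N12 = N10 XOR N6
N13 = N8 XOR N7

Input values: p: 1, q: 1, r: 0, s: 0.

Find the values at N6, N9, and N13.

N2 = r XOR q = 0 XOR 1 = 1
N4 = N2 XNOR p = 1 XNOR 1 = 1
N6 = N4 XOR r = 1 XOR 0 = 1
N7 = N4 XOR N6 = 1 XOR 1 = 0
N8 = N2 XNOR r = 1 XNOR 0 = 0
N9 = N4 OR s = 1 OR 0 = 1
N13 = N8 XOR N7 = 0 XOR 0 = 0

N6 = 1  N9 = 1  N13 = 0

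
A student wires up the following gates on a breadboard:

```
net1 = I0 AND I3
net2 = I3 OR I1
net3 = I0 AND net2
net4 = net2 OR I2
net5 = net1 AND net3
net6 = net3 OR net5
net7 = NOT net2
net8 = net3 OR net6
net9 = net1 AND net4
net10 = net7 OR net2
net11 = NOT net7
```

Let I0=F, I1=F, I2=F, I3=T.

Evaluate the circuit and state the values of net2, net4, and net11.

net2 = T  net4 = T  net11 = T

net2 = I3 OR I1 = T OR F = T
net4 = net2 OR I2 = T OR F = T
net7 = NOT net2 = NOT T = F
net11 = NOT net7 = NOT F = T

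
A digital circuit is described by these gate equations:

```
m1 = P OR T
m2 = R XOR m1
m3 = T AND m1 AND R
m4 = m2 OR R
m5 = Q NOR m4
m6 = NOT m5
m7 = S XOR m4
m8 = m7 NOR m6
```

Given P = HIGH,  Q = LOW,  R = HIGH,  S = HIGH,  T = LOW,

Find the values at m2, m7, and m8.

m1 = P OR T = HIGH OR LOW = HIGH
m2 = R XOR m1 = HIGH XOR HIGH = LOW
m4 = m2 OR R = LOW OR HIGH = HIGH
m5 = Q NOR m4 = LOW NOR HIGH = LOW
m6 = NOT m5 = NOT LOW = HIGH
m7 = S XOR m4 = HIGH XOR HIGH = LOW
m8 = m7 NOR m6 = LOW NOR HIGH = LOW

m2 = LOW, m7 = LOW, m8 = LOW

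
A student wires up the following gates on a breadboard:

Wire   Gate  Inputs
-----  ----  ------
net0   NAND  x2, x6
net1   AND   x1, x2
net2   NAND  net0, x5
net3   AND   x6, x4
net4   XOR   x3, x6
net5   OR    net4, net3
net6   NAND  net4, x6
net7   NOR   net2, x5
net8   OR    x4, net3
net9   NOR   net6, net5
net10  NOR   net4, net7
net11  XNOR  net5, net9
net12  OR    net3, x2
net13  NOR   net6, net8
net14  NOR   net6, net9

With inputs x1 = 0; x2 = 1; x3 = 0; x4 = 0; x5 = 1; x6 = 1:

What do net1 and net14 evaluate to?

net1 = 0, net14 = 1

net1 = x1 AND x2 = 0 AND 1 = 0
net3 = x6 AND x4 = 1 AND 0 = 0
net4 = x3 XOR x6 = 0 XOR 1 = 1
net5 = net4 OR net3 = 1 OR 0 = 1
net6 = net4 NAND x6 = 1 NAND 1 = 0
net9 = net6 NOR net5 = 0 NOR 1 = 0
net14 = net6 NOR net9 = 0 NOR 0 = 1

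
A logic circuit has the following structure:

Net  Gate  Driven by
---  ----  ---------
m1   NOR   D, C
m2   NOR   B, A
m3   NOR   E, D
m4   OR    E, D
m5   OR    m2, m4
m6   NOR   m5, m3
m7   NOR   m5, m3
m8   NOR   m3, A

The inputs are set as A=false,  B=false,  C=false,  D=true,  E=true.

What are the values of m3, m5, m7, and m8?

m2 = B NOR A = false NOR false = true
m3 = E NOR D = true NOR true = false
m4 = E OR D = true OR true = true
m5 = m2 OR m4 = true OR true = true
m7 = m5 NOR m3 = true NOR false = false
m8 = m3 NOR A = false NOR false = true

m3 = false, m5 = true, m7 = false, m8 = true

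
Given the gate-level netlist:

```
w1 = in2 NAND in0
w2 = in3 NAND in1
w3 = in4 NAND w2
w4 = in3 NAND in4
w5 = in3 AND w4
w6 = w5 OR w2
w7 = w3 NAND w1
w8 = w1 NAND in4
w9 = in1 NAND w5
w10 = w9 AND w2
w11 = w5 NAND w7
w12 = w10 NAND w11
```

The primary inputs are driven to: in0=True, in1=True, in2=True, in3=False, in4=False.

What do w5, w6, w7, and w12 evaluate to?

w5 = False; w6 = True; w7 = True; w12 = False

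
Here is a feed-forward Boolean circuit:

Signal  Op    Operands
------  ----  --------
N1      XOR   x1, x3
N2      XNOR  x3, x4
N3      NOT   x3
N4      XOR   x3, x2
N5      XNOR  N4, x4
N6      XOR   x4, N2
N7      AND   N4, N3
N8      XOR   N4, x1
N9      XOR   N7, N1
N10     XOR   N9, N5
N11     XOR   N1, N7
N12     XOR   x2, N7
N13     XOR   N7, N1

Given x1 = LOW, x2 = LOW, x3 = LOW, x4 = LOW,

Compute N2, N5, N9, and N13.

N2 = HIGH, N5 = HIGH, N9 = LOW, N13 = LOW

N1 = x1 XOR x3 = LOW XOR LOW = LOW
N2 = x3 XNOR x4 = LOW XNOR LOW = HIGH
N3 = NOT x3 = NOT LOW = HIGH
N4 = x3 XOR x2 = LOW XOR LOW = LOW
N5 = N4 XNOR x4 = LOW XNOR LOW = HIGH
N7 = N4 AND N3 = LOW AND HIGH = LOW
N9 = N7 XOR N1 = LOW XOR LOW = LOW
N13 = N7 XOR N1 = LOW XOR LOW = LOW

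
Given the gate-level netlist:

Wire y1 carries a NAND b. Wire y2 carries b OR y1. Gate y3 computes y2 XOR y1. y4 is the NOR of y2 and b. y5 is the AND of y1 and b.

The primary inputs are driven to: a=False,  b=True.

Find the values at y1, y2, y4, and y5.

y1 = True, y2 = True, y4 = False, y5 = True

y1 = a NAND b = False NAND True = True
y2 = b OR y1 = True OR True = True
y4 = y2 NOR b = True NOR True = False
y5 = y1 AND b = True AND True = True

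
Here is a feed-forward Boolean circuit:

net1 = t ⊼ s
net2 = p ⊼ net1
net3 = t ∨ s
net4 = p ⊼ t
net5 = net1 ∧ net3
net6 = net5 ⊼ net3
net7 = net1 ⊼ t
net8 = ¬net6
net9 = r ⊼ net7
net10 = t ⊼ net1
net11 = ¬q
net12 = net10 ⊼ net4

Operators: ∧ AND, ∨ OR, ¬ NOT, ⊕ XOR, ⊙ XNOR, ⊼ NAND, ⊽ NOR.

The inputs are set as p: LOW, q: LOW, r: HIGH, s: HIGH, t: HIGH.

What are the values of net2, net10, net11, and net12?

net1 = t NAND s = HIGH NAND HIGH = LOW
net2 = p NAND net1 = LOW NAND LOW = HIGH
net4 = p NAND t = LOW NAND HIGH = HIGH
net10 = t NAND net1 = HIGH NAND LOW = HIGH
net11 = NOT q = NOT LOW = HIGH
net12 = net10 NAND net4 = HIGH NAND HIGH = LOW

net2 = HIGH, net10 = HIGH, net11 = HIGH, net12 = LOW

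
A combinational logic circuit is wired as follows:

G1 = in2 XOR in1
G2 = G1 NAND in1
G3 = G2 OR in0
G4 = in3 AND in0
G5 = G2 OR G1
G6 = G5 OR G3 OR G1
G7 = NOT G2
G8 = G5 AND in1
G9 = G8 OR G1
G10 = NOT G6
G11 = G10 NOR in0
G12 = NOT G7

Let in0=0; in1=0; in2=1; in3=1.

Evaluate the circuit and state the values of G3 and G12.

G3 = 1; G12 = 1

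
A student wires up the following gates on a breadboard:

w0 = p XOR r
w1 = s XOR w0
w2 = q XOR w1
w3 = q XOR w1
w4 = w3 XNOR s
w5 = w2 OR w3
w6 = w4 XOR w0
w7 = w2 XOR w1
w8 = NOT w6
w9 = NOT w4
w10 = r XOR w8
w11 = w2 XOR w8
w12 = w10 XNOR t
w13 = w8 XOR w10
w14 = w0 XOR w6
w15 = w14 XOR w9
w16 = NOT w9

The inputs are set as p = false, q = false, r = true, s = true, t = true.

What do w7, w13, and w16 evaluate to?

w7 = false; w13 = true; w16 = false

w0 = p XOR r = false XOR true = true
w1 = s XOR w0 = true XOR true = false
w2 = q XOR w1 = false XOR false = false
w3 = q XOR w1 = false XOR false = false
w4 = w3 XNOR s = false XNOR true = false
w6 = w4 XOR w0 = false XOR true = true
w7 = w2 XOR w1 = false XOR false = false
w8 = NOT w6 = NOT true = false
w9 = NOT w4 = NOT false = true
w10 = r XOR w8 = true XOR false = true
w13 = w8 XOR w10 = false XOR true = true
w16 = NOT w9 = NOT true = false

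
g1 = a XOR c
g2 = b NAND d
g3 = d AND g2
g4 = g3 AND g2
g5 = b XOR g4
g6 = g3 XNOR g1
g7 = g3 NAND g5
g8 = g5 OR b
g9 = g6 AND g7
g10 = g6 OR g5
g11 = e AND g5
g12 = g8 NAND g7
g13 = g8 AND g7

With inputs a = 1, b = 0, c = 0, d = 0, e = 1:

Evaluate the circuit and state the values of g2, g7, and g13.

g2 = b NAND d = 0 NAND 0 = 1
g3 = d AND g2 = 0 AND 1 = 0
g4 = g3 AND g2 = 0 AND 1 = 0
g5 = b XOR g4 = 0 XOR 0 = 0
g7 = g3 NAND g5 = 0 NAND 0 = 1
g8 = g5 OR b = 0 OR 0 = 0
g13 = g8 AND g7 = 0 AND 1 = 0

g2 = 1; g7 = 1; g13 = 0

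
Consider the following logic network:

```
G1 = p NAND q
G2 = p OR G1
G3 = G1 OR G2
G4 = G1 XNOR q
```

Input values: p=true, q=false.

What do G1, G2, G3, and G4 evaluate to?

G1 = true, G2 = true, G3 = true, G4 = false

G1 = p NAND q = true NAND false = true
G2 = p OR G1 = true OR true = true
G3 = G1 OR G2 = true OR true = true
G4 = G1 XNOR q = true XNOR false = false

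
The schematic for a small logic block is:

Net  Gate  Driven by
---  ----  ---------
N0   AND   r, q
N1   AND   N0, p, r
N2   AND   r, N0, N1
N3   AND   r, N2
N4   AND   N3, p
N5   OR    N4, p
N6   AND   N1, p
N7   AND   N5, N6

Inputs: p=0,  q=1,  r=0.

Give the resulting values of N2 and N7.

N2 = 0, N7 = 0

N0 = r AND q = 0 AND 1 = 0
N1 = N0 AND p AND r = 0 AND 0 AND 0 = 0
N2 = r AND N0 AND N1 = 0 AND 0 AND 0 = 0
N3 = r AND N2 = 0 AND 0 = 0
N4 = N3 AND p = 0 AND 0 = 0
N5 = N4 OR p = 0 OR 0 = 0
N6 = N1 AND p = 0 AND 0 = 0
N7 = N5 AND N6 = 0 AND 0 = 0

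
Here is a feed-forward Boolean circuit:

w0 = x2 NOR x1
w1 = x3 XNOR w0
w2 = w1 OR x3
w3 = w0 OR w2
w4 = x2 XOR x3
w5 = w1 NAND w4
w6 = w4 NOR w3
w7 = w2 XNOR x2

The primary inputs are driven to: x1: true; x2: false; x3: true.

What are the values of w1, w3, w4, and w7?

w1 = false; w3 = true; w4 = true; w7 = false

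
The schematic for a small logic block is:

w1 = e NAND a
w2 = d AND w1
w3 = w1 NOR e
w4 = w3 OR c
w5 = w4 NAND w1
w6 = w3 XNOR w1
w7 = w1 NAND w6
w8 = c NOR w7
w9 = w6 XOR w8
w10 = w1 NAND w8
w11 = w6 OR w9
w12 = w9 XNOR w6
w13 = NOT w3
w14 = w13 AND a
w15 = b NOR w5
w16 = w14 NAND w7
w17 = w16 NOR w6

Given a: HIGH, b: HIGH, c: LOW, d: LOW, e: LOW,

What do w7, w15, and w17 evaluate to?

w1 = e NAND a = LOW NAND HIGH = HIGH
w3 = w1 NOR e = HIGH NOR LOW = LOW
w4 = w3 OR c = LOW OR LOW = LOW
w5 = w4 NAND w1 = LOW NAND HIGH = HIGH
w6 = w3 XNOR w1 = LOW XNOR HIGH = LOW
w7 = w1 NAND w6 = HIGH NAND LOW = HIGH
w13 = NOT w3 = NOT LOW = HIGH
w14 = w13 AND a = HIGH AND HIGH = HIGH
w15 = b NOR w5 = HIGH NOR HIGH = LOW
w16 = w14 NAND w7 = HIGH NAND HIGH = LOW
w17 = w16 NOR w6 = LOW NOR LOW = HIGH

w7 = HIGH, w15 = LOW, w17 = HIGH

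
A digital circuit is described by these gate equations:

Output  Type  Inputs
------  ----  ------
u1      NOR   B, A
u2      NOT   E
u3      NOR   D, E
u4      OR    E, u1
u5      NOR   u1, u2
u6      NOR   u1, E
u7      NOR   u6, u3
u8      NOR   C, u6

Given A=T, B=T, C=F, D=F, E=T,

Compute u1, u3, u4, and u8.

u1 = F, u3 = F, u4 = T, u8 = T

u1 = B NOR A = T NOR T = F
u3 = D NOR E = F NOR T = F
u4 = E OR u1 = T OR F = T
u6 = u1 NOR E = F NOR T = F
u8 = C NOR u6 = F NOR F = T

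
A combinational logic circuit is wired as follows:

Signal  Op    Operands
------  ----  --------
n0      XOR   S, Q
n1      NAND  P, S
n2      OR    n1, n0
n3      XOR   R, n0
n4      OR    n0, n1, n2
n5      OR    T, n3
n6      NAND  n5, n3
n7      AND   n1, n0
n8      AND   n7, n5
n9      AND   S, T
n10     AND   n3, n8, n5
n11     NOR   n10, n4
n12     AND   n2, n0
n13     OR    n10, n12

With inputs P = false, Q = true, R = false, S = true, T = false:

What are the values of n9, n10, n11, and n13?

n9 = false  n10 = false  n11 = false  n13 = false

n0 = S XOR Q = true XOR true = false
n1 = P NAND S = false NAND true = true
n2 = n1 OR n0 = true OR false = true
n3 = R XOR n0 = false XOR false = false
n4 = n0 OR n1 OR n2 = false OR true OR true = true
n5 = T OR n3 = false OR false = false
n7 = n1 AND n0 = true AND false = false
n8 = n7 AND n5 = false AND false = false
n9 = S AND T = true AND false = false
n10 = n3 AND n8 AND n5 = false AND false AND false = false
n11 = n10 NOR n4 = false NOR true = false
n12 = n2 AND n0 = true AND false = false
n13 = n10 OR n12 = false OR false = false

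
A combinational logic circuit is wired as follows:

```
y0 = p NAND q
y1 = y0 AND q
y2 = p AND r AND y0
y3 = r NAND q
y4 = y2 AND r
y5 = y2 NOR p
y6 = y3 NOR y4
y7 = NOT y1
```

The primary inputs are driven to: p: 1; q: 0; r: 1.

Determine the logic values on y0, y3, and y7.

y0 = p NAND q = 1 NAND 0 = 1
y1 = y0 AND q = 1 AND 0 = 0
y3 = r NAND q = 1 NAND 0 = 1
y7 = NOT y1 = NOT 0 = 1

y0 = 1, y3 = 1, y7 = 1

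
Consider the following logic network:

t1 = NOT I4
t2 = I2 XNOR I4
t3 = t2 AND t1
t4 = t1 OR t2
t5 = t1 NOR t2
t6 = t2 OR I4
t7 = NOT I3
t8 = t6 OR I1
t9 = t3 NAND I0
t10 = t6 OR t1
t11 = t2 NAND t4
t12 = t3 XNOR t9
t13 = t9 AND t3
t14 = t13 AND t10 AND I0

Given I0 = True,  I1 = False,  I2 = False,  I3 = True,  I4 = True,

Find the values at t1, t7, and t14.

t1 = False, t7 = False, t14 = False

t1 = NOT I4 = NOT True = False
t2 = I2 XNOR I4 = False XNOR True = False
t3 = t2 AND t1 = False AND False = False
t6 = t2 OR I4 = False OR True = True
t7 = NOT I3 = NOT True = False
t9 = t3 NAND I0 = False NAND True = True
t10 = t6 OR t1 = True OR False = True
t13 = t9 AND t3 = True AND False = False
t14 = t13 AND t10 AND I0 = False AND True AND True = False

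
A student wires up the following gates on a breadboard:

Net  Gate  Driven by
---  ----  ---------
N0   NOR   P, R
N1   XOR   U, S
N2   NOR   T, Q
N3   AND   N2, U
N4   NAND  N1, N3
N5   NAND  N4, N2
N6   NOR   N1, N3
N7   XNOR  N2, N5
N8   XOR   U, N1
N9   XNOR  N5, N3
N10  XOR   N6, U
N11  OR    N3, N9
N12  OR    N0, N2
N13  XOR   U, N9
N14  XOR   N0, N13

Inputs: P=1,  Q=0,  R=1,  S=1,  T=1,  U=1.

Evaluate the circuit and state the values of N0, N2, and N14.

N0 = P NOR R = 1 NOR 1 = 0
N1 = U XOR S = 1 XOR 1 = 0
N2 = T NOR Q = 1 NOR 0 = 0
N3 = N2 AND U = 0 AND 1 = 0
N4 = N1 NAND N3 = 0 NAND 0 = 1
N5 = N4 NAND N2 = 1 NAND 0 = 1
N9 = N5 XNOR N3 = 1 XNOR 0 = 0
N13 = U XOR N9 = 1 XOR 0 = 1
N14 = N0 XOR N13 = 0 XOR 1 = 1

N0 = 0; N2 = 0; N14 = 1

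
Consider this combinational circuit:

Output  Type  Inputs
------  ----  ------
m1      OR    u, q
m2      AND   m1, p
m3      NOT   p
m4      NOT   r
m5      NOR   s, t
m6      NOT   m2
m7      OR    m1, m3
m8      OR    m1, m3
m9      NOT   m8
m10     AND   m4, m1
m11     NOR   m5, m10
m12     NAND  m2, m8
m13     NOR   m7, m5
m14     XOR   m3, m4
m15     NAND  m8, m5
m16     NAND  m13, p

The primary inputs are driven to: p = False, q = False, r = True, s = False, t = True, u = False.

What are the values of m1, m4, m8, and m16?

m1 = False; m4 = False; m8 = True; m16 = True

m1 = u OR q = False OR False = False
m3 = NOT p = NOT False = True
m4 = NOT r = NOT True = False
m5 = s NOR t = False NOR True = False
m7 = m1 OR m3 = False OR True = True
m8 = m1 OR m3 = False OR True = True
m13 = m7 NOR m5 = True NOR False = False
m16 = m13 NAND p = False NAND False = True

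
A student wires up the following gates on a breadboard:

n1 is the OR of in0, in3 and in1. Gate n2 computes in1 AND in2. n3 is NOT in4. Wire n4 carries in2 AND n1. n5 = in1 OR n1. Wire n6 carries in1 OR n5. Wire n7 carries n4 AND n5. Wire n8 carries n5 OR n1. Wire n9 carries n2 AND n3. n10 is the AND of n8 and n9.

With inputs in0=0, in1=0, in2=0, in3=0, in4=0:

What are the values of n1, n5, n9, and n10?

n1 = 0  n5 = 0  n9 = 0  n10 = 0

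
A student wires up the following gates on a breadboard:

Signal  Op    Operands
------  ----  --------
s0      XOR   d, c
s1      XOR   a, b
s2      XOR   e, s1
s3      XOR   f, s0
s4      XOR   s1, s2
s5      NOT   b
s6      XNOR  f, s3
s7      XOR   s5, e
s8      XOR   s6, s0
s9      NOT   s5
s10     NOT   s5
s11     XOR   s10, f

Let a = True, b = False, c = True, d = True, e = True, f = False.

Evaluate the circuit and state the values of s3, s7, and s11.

s3 = False, s7 = False, s11 = False

s0 = d XOR c = True XOR True = False
s3 = f XOR s0 = False XOR False = False
s5 = NOT b = NOT False = True
s7 = s5 XOR e = True XOR True = False
s10 = NOT s5 = NOT True = False
s11 = s10 XOR f = False XOR False = False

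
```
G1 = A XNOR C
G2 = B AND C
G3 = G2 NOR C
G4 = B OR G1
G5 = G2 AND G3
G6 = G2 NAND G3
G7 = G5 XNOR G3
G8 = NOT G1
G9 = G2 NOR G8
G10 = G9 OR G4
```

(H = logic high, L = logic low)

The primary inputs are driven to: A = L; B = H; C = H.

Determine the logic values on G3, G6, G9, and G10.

G3 = L  G6 = H  G9 = L  G10 = H

G1 = A XNOR C = L XNOR H = L
G2 = B AND C = H AND H = H
G3 = G2 NOR C = H NOR H = L
G4 = B OR G1 = H OR L = H
G6 = G2 NAND G3 = H NAND L = H
G8 = NOT G1 = NOT L = H
G9 = G2 NOR G8 = H NOR H = L
G10 = G9 OR G4 = L OR H = H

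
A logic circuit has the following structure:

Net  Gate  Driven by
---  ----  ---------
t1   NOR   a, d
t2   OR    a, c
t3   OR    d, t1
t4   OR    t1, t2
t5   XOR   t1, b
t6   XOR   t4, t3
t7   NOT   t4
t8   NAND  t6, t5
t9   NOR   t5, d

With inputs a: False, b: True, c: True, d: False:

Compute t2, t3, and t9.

t1 = a NOR d = False NOR False = True
t2 = a OR c = False OR True = True
t3 = d OR t1 = False OR True = True
t5 = t1 XOR b = True XOR True = False
t9 = t5 NOR d = False NOR False = True

t2 = True; t3 = True; t9 = True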